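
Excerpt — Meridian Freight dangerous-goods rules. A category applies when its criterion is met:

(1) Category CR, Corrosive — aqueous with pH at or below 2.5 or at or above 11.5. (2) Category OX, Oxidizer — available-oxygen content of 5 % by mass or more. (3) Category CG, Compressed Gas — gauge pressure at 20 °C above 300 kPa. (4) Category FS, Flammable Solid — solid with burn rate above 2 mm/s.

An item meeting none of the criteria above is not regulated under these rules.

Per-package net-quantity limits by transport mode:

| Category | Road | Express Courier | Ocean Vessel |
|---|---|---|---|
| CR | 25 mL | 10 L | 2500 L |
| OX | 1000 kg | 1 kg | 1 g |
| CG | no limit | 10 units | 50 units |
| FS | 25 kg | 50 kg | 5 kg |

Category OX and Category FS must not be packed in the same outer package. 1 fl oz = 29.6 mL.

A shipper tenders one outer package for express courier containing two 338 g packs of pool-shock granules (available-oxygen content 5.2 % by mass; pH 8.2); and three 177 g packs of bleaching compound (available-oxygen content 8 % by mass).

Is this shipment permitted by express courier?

No

With available-oxygen content 5.2 % by mass (≥ 5 % by mass), the pool-shock granules fall in Category OX.
With available-oxygen content 8 % by mass (≥ 5 % by mass), the bleaching compound falls in Category OX.
Category OX net quantity: (two 338 g packs = 676 g) + (three 177 g packs = 531 g) = 1.207 kg.
1.207 kg exceeds the express courier limit of 1 kg for Category OX.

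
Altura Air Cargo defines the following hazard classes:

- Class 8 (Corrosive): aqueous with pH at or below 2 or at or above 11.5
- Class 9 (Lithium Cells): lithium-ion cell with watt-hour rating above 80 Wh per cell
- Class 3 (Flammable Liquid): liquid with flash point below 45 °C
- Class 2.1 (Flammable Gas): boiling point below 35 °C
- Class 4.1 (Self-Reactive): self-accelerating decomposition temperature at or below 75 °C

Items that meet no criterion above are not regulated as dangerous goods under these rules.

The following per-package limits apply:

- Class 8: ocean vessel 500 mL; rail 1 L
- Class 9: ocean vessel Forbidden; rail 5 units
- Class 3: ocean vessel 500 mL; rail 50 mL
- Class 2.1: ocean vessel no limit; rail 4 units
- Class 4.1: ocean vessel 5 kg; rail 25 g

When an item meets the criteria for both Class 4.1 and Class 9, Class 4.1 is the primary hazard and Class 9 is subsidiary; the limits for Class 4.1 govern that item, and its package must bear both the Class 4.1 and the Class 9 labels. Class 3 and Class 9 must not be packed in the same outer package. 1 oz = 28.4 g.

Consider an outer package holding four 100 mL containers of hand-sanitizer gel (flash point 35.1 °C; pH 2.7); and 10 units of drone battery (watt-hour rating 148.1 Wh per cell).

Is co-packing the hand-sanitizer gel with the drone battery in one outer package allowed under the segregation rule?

No

The hand-sanitizer gel has flash point 35.1 °C, which is < 45 °C, so it is Class 3 (Flammable Liquid).
With watt-hour rating 148.1 Wh per cell (> 80 Wh per cell), the drone battery falls in Class 9.
Class 3 and Class 9 may not share an outer package.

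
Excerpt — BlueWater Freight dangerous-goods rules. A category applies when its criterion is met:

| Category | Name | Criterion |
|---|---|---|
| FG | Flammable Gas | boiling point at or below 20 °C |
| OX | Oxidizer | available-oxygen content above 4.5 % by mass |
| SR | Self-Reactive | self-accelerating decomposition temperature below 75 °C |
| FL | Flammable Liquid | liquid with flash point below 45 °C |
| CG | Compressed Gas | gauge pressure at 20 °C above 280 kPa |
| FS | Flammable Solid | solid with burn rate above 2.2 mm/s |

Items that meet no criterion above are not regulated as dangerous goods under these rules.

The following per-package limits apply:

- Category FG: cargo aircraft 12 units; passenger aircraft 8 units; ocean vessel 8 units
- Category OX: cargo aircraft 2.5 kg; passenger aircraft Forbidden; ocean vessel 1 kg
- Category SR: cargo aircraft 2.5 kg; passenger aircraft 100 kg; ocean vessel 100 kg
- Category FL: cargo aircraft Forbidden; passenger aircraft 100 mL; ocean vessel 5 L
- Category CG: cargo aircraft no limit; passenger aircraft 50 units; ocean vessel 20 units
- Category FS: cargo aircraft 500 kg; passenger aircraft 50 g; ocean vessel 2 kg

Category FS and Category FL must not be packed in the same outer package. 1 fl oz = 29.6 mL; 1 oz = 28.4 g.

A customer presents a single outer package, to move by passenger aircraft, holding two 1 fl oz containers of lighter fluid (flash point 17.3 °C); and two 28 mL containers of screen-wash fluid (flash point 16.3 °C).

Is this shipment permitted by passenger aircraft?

With flash point 17.3 °C (< 45 °C), the lighter fluid falls in Category FL.
Screen-wash fluid: flash point 16.3 °C < 45 °C → Category FL (Flammable Liquid).
Total Category FL: (two 1 fl oz containers = 59.2 mL) + (two 28 mL containers = 56 mL) = 115.2 mL.
115.2 mL exceeds the passenger aircraft limit of 100 mL for Category FL.

No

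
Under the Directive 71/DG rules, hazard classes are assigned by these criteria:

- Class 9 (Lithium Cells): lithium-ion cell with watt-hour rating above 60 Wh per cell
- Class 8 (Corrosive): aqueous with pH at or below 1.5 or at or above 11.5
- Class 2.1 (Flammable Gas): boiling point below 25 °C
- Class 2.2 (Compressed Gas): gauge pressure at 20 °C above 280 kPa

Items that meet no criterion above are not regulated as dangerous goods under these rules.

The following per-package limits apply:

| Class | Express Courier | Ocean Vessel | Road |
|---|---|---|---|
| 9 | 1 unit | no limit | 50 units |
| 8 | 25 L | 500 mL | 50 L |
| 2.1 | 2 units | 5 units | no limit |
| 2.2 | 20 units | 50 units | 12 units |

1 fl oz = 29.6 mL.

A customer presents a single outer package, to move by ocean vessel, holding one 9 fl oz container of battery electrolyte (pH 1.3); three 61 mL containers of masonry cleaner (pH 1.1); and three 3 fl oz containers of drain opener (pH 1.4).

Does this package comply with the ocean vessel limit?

With pH 1.3 (≤ 1.5), the battery electrolyte falls in Class 8.
Masonry cleaner: pH 1.1 ≤ 1.5 → Class 8 (Corrosive).
Drain opener: pH 1.4 ≤ 1.5 → Class 8 (Corrosive).
Total Class 8: (one 9 fl oz container = 266.4 mL) + (three 61 mL containers = 183 mL) + (three 3 fl oz containers = 266.4 mL) = 715.8 mL.
That exceeds the Class 8 ocean vessel limit of 500 mL.

No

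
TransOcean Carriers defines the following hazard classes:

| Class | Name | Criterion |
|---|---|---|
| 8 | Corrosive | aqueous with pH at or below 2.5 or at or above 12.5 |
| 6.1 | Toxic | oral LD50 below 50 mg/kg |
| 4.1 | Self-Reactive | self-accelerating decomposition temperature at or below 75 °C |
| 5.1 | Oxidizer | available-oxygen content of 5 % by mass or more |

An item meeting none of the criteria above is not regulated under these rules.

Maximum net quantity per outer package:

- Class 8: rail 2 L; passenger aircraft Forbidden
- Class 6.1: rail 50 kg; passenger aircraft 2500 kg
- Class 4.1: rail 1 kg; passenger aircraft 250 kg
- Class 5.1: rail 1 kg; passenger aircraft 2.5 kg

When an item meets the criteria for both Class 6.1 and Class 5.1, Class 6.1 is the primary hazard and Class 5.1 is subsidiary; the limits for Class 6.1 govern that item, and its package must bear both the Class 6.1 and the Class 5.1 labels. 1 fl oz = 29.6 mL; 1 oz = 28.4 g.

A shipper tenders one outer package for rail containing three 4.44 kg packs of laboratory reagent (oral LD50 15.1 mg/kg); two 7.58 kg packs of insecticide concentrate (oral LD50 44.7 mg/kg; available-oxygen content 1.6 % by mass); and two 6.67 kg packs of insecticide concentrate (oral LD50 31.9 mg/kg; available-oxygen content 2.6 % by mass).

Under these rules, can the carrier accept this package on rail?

Yes

Laboratory reagent: oral LD50 15.1 mg/kg < 50 mg/kg → Class 6.1 (Toxic).
The insecticide concentrate has oral LD50 44.7 mg/kg, which is < 50 mg/kg, so it is Class 6.1 (Toxic).
Insecticide concentrate: oral LD50 31.9 mg/kg < 50 mg/kg → Class 6.1 (Toxic).
Total Class 6.1: (three 4.44 kg packs = 13.32 kg) + (two 7.58 kg packs = 15.16 kg) + (two 6.67 kg packs = 13.34 kg) = 41.82 kg.
41.82 kg ≤ 50 kg (rail limit, Class 6.1) — within limit.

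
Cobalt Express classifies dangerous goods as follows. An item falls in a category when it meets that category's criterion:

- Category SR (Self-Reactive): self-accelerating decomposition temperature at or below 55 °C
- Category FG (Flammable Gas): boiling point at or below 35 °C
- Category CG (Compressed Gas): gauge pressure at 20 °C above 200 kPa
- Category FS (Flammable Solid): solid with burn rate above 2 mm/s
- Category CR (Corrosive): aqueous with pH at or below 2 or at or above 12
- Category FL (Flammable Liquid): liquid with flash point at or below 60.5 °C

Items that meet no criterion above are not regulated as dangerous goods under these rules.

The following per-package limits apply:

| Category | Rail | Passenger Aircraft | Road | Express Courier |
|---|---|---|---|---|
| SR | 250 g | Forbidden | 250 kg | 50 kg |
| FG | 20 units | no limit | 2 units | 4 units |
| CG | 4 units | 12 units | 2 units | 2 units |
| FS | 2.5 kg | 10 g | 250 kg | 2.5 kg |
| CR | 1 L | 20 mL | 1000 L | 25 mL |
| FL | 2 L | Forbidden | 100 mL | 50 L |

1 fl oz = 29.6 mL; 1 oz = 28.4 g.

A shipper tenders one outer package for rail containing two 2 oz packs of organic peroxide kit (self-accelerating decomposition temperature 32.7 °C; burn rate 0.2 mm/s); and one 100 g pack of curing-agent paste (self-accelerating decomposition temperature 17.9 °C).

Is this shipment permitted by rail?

Self-accelerating decomposition temperature 32.7 °C meets the Category SR criterion (Self-Reactive), so the organic peroxide kit is Category SR.
Curing-agent paste: self-accelerating decomposition temperature 17.9 °C ≤ 55 °C → Category SR (Self-Reactive).
Category SR net quantity: (two 2 oz packs = 113.6 g) + 100 g = 213.6 g.
213.6 g is within the rail limit of 250 g for Category SR.

Yes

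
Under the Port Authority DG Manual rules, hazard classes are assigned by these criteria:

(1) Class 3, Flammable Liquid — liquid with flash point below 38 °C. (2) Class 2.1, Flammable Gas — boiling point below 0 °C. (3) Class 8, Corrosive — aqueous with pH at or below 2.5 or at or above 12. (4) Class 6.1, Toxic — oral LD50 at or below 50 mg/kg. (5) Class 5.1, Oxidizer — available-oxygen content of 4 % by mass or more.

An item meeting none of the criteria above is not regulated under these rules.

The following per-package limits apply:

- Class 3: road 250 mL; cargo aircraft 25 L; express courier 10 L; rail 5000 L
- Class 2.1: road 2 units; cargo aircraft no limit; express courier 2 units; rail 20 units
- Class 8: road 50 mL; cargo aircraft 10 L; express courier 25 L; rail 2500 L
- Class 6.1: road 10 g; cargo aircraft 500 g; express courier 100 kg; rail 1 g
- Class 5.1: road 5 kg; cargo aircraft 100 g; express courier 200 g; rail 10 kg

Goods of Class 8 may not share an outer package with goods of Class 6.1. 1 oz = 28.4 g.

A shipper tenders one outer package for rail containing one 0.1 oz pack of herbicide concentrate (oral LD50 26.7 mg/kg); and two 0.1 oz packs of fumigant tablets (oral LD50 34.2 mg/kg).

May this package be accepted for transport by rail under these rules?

Oral LD50 26.7 mg/kg meets the Class 6.1 criterion (Toxic), so the herbicide concentrate is Class 6.1.
Oral LD50 34.2 mg/kg meets the Class 6.1 criterion (Toxic), so the fumigant tablets are Class 6.1.
Total Class 6.1: (one 0.1 oz pack = 2.84 g) + (two 0.1 oz packs = 5.68 g) = 8.52 g.
8.52 g > 1 g (rail limit, Class 6.1) — over the limit.

No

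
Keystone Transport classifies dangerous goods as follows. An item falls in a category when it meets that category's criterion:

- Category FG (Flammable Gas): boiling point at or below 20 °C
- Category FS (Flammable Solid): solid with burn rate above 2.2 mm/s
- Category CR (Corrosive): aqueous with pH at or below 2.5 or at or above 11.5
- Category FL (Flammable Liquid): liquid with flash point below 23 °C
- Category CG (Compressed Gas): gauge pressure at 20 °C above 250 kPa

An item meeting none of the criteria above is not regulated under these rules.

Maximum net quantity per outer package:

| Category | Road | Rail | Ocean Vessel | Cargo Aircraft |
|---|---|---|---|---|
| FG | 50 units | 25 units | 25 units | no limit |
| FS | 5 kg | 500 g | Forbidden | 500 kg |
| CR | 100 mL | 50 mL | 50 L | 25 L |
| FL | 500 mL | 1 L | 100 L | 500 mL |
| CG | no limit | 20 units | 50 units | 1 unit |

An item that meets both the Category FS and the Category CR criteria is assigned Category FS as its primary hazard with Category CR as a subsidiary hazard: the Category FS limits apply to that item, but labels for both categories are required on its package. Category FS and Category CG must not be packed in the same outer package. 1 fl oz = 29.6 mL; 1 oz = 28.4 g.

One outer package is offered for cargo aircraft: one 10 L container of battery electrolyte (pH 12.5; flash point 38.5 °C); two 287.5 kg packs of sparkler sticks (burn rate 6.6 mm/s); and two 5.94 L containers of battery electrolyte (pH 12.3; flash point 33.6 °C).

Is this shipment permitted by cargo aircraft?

No

Battery electrolyte: pH 12.5 ≥ 11.5 → Category CR (Corrosive).
The sparkler sticks have burn rate 6.6 mm/s, which is > 2.2 mm/s, so they are Category FS (Flammable Solid).
The battery electrolyte has pH 12.3, which is ≥ 11.5, so it is Category CR (Corrosive).
Category CR net quantity: 10 L + (two 5.94 L containers = 11.88 L) = 21.88 L.
21.88 L ≤ 25 L (cargo aircraft limit, Category CR) — within limit.
Category FS quantity: two 287.5 kg packs = 575 kg.
575 kg exceeds the cargo aircraft limit of 500 kg for Category FS.
The segregation rule (Category FS with Category CG) does not apply to Category CR with Category FS.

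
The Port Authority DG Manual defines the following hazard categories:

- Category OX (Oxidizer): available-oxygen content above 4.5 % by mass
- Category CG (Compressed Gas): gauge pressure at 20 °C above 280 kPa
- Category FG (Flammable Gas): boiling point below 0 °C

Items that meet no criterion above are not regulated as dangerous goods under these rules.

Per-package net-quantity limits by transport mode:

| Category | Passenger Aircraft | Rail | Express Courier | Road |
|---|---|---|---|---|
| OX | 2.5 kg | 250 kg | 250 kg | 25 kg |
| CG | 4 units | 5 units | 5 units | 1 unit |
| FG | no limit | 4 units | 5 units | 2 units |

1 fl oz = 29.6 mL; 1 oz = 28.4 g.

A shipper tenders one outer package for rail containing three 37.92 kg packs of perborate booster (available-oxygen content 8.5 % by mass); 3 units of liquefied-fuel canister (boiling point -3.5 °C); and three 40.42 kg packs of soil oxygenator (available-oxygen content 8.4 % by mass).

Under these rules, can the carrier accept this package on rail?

Available-oxygen content 8.5 % by mass meets the Category OX criterion (Oxidizer), so the perborate booster is Category OX.
The liquefied-fuel canister has boiling point -3.5 °C, which is < 0 °C, so it is Category FG (Flammable Gas).
The soil oxygenator has available-oxygen content 8.4 % by mass, which is > 4.5 % by mass, so it is Category OX (Oxidizer).
Total Category OX: (three 37.92 kg packs = 113.76 kg) + (three 40.42 kg packs = 121.26 kg) = 235.02 kg.
That is within the Category OX rail limit of 250 kg.
Category FG quantity: 3 units.
3 units ≤ 4 units (rail limit, Category FG) — within limit.
Every hazard category is within its rail limit and no segregation rule is violated.

Yes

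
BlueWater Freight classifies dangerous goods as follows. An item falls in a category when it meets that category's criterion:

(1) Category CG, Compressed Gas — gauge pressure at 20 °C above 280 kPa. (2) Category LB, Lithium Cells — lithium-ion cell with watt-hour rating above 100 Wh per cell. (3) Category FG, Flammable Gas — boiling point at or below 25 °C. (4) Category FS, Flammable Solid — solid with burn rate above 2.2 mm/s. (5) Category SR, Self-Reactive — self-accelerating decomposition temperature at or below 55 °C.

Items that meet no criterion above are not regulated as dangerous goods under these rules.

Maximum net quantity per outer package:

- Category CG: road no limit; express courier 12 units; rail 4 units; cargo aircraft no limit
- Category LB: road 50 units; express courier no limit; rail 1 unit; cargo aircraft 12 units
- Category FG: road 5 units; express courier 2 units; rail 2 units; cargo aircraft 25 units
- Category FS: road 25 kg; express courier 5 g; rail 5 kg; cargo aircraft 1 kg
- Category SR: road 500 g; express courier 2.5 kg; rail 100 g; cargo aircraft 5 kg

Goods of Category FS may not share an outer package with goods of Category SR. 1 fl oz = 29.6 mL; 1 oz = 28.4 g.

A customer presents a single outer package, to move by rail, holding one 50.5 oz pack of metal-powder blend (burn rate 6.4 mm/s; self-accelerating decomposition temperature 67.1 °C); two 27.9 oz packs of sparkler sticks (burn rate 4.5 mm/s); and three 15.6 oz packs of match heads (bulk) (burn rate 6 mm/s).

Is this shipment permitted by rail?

Burn rate 6.4 mm/s meets the Category FS criterion (Flammable Solid), so the metal-powder blend is Category FS.
With burn rate 4.5 mm/s (> 2.2 mm/s), the sparkler sticks fall in Category FS.
Match heads (bulk): burn rate 6 mm/s > 2.2 mm/s → Category FS (Flammable Solid).
Category FS net quantity: (one 50.5 oz pack = 1434.2 g) + (two 27.9 oz packs = 1584.72 g) + (three 15.6 oz packs = 1329.12 g) = 4348.04 g.
4348.04 g is within the rail limit of 5 kg for Category FS.

Yes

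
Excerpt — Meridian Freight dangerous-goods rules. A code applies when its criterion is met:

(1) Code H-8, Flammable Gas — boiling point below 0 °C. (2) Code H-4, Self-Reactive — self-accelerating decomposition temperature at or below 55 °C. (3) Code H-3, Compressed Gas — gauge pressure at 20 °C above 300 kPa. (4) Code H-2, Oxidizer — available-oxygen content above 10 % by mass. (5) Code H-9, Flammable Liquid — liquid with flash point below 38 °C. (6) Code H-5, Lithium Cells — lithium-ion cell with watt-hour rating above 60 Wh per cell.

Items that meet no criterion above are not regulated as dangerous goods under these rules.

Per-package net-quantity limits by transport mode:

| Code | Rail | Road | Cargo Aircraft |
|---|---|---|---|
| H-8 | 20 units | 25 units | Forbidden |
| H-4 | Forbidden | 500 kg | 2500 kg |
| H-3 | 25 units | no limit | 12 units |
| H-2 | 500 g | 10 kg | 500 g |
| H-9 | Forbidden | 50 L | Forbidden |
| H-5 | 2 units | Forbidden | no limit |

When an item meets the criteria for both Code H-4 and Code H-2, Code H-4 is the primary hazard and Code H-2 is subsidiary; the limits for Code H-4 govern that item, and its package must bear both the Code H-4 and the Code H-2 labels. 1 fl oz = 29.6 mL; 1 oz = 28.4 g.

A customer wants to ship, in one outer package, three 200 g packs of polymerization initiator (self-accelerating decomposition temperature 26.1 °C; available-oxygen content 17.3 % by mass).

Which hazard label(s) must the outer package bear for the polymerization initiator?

The polymerization initiator has self-accelerating decomposition temperature 26.1 °C, which is ≤ 55 °C, so it is Code H-4 (Self-Reactive).
Polymerization initiator: available-oxygen content 17.3 % by mass > 10 % by mass → Code H-2 (Oxidizer).
By the precedence rule Code H-4 is primary and Code H-2 is subsidiary, and that rule requires both labels on the package.

Code H-2 and H-4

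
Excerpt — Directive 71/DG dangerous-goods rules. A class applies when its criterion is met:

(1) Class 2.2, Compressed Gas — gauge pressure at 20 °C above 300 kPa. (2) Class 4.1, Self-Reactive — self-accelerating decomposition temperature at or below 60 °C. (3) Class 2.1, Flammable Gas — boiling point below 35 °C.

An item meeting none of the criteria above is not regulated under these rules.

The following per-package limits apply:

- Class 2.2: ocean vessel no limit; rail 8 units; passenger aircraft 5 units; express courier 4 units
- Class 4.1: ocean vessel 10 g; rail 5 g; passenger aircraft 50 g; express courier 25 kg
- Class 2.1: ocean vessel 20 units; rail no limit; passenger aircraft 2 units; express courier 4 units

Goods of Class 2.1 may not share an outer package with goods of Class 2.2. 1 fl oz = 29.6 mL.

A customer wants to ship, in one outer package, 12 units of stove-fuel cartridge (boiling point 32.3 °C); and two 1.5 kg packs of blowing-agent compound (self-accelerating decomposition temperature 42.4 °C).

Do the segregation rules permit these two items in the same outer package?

With boiling point 32.3 °C (< 35 °C), the stove-fuel cartridge falls in Class 2.1.
Blowing-agent compound: self-accelerating decomposition temperature 42.4 °C ≤ 60 °C → Class 4.1 (Self-Reactive).
No segregation rule bars Class 2.1 with Class 4.1.

Yes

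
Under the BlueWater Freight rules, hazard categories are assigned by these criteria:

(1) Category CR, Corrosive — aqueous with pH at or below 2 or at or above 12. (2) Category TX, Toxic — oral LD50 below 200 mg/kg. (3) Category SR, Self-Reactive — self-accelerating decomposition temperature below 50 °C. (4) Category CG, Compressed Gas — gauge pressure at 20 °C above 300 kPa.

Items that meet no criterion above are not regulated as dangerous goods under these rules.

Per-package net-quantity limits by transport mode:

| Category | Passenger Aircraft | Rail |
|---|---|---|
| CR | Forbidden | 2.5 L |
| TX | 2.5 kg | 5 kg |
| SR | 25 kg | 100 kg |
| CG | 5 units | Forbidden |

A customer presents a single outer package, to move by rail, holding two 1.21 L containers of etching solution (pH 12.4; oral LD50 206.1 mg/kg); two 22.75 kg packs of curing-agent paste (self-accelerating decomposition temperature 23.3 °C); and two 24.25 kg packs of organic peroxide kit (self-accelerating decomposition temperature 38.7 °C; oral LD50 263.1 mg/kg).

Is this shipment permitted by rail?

pH 12.4 meets the Category CR criterion (Corrosive), so the etching solution is Category CR.
With self-accelerating decomposition temperature 23.3 °C (< 50 °C), the curing-agent paste falls in Category SR.
Organic peroxide kit: self-accelerating decomposition temperature 38.7 °C < 50 °C → Category SR (Self-Reactive).
Category SR net quantity: (two 22.75 kg packs = 45.5 kg) + (two 24.25 kg packs = 48.5 kg) = 94 kg.
That is within the Category SR rail limit of 100 kg.
Category CR quantity: two 1.21 L containers = 2.42 L.
2.42 L is within the rail limit of 2.5 L for Category CR.
Every hazard category is within its rail limit and no segregation rule is violated.

Yes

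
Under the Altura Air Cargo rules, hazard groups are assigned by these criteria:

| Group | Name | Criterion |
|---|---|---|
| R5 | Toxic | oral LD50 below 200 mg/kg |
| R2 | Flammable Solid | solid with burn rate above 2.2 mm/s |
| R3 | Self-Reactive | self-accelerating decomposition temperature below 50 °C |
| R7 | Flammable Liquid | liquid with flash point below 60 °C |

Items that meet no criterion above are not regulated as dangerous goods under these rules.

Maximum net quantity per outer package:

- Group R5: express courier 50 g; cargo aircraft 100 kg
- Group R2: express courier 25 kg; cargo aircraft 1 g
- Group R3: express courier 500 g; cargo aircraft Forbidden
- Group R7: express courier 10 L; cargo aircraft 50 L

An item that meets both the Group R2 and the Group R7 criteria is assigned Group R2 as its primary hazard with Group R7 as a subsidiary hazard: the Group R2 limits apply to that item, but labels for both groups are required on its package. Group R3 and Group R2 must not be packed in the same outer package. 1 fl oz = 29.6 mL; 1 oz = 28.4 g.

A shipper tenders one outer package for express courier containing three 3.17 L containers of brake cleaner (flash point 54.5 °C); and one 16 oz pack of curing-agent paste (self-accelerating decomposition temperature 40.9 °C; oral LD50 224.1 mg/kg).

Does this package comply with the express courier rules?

Yes

Flash point 54.5 °C meets the Group R7 criterion (Flammable Liquid), so the brake cleaner is Group R7.
Curing-agent paste: self-accelerating decomposition temperature 40.9 °C < 50 °C → Group R3 (Self-Reactive).
Group R7 quantity: three 3.17 L containers = 9.51 L.
9.51 L ≤ 10 L (express courier limit, Group R7) — within limit.
Group R3 quantity: one 16 oz pack = 454.4 g.
That is within the Group R3 express courier limit of 500 g.
The segregation rule (Group R3 with Group R2) does not apply to Group R7 with Group R3.
Every hazard group is within its express courier limit and no segregation rule is violated.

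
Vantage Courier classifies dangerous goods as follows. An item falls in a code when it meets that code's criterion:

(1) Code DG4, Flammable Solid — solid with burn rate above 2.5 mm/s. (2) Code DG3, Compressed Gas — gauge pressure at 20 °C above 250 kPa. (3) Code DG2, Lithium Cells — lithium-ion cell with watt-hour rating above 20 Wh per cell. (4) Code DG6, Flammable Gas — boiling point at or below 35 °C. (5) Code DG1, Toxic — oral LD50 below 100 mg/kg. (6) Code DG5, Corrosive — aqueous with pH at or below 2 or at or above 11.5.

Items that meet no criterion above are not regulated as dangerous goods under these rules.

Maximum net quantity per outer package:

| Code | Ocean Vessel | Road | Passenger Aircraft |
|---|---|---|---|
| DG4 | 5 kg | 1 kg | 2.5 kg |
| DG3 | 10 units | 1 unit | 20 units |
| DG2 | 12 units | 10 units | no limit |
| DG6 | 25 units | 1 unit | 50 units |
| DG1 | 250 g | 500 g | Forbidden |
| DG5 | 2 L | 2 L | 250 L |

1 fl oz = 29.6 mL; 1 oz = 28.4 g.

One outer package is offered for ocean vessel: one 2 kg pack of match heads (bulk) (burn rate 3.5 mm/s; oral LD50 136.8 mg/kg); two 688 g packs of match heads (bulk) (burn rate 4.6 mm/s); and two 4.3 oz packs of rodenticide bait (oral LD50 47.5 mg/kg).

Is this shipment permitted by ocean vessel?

With burn rate 3.5 mm/s (> 2.5 mm/s), the match heads (bulk) fall in Code DG4.
Match heads (bulk): burn rate 4.6 mm/s > 2.5 mm/s → Code DG4 (Flammable Solid).
With oral LD50 47.5 mg/kg (< 100 mg/kg), the rodenticide bait falls in Code DG1.
Total Code DG4: 2 kg + (two 688 g packs = 1.376 kg) = 3.376 kg.
That is within the Code DG4 ocean vessel limit of 5 kg.
Code DG1 quantity: two 4.3 oz packs = 244.24 g.
244.24 g is within the ocean vessel limit of 250 g for Code DG1.
Every hazard code is within its ocean vessel limit and no segregation rule is violated.

Yes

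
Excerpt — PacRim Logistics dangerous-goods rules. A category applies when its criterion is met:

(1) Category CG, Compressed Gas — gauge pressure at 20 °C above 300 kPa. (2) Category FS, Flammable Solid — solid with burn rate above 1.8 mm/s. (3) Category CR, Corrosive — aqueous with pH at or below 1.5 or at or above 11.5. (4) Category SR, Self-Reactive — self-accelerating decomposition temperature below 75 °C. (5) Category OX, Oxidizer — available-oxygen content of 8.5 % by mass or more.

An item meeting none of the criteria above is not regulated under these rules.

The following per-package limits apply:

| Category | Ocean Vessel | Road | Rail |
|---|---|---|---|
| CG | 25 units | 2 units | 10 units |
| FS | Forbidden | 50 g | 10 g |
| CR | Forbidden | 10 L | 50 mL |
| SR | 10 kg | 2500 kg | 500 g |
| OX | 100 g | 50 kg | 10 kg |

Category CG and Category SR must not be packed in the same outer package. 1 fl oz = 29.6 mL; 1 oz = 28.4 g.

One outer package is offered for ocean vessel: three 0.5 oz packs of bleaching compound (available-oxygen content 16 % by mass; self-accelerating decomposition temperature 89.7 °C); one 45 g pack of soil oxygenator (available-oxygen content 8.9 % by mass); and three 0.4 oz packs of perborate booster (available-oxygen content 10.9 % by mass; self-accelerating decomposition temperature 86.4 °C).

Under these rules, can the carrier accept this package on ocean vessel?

Bleaching compound: available-oxygen content 16 % by mass ≥ 8.5 % by mass → Category OX (Oxidizer).
Available-oxygen content 8.9 % by mass meets the Category OX criterion (Oxidizer), so the soil oxygenator is Category OX.
With available-oxygen content 10.9 % by mass (≥ 8.5 % by mass), the perborate booster falls in Category OX.
Total Category OX: (three 0.5 oz packs = 42.6 g) + 45 g + (three 0.4 oz packs = 34.08 g) = 121.68 g.
121.68 g exceeds the ocean vessel limit of 100 g for Category OX.

No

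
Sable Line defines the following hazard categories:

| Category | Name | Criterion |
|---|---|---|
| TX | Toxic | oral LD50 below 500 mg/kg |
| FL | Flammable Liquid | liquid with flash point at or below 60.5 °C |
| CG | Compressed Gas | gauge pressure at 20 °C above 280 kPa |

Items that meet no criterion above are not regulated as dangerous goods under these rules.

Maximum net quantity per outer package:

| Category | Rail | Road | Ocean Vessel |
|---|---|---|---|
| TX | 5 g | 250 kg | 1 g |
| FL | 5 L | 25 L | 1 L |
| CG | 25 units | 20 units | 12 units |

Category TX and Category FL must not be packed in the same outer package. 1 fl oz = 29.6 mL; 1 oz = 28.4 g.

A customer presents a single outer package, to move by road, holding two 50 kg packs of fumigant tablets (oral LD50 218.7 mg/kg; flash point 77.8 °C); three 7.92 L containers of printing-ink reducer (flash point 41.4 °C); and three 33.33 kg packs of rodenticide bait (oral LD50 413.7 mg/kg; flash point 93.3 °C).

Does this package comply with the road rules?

No

Fumigant tablets: oral LD50 218.7 mg/kg < 500 mg/kg → Category TX (Toxic).
The printing-ink reducer has flash point 41.4 °C, which is ≤ 60.5 °C, so it is Category FL (Flammable Liquid).
The rodenticide bait has oral LD50 413.7 mg/kg, which is < 500 mg/kg, so it is Category TX (Toxic).
Total Category TX: (two 50 kg packs = 100 kg) + (three 33.33 kg packs = 99.99 kg) = 199.99 kg.
That is within the Category TX road limit of 250 kg.
Category FL quantity: three 7.92 L containers = 23.76 L.
23.76 L ≤ 25 L (road limit, Category FL) — within limit.
Category TX and Category FL may not share an outer package.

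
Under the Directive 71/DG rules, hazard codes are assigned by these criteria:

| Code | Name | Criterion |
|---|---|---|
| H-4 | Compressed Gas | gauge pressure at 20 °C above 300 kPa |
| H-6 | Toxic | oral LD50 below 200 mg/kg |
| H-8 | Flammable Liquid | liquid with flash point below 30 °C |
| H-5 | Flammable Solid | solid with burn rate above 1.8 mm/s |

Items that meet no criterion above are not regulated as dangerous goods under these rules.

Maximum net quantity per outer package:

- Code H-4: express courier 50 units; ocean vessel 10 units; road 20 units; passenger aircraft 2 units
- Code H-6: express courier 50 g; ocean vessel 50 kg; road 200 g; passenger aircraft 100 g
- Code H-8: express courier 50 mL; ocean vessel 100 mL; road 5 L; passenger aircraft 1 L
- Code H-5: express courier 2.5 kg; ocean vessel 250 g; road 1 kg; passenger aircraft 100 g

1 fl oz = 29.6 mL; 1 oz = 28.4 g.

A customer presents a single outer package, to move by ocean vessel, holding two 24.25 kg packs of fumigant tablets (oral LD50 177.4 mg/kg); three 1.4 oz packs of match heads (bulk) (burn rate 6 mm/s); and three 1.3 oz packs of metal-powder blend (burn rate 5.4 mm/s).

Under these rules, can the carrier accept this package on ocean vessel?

Oral LD50 177.4 mg/kg meets the Code H-6 criterion (Toxic), so the fumigant tablets are Code H-6.
With burn rate 6 mm/s (> 1.8 mm/s), the match heads (bulk) fall in Code H-5.
Metal-powder blend: burn rate 5.4 mm/s > 1.8 mm/s → Code H-5 (Flammable Solid).
Total Code H-5: (three 1.4 oz packs = 119.28 g) + (three 1.3 oz packs = 110.76 g) = 230.04 g.
That is within the Code H-5 ocean vessel limit of 250 g.
Code H-6 quantity: two 24.25 kg packs = 48.5 kg.
48.5 kg ≤ 50 kg (ocean vessel limit, Code H-6) — within limit.
Every hazard code is within its ocean vessel limit and no segregation rule is violated.

Yes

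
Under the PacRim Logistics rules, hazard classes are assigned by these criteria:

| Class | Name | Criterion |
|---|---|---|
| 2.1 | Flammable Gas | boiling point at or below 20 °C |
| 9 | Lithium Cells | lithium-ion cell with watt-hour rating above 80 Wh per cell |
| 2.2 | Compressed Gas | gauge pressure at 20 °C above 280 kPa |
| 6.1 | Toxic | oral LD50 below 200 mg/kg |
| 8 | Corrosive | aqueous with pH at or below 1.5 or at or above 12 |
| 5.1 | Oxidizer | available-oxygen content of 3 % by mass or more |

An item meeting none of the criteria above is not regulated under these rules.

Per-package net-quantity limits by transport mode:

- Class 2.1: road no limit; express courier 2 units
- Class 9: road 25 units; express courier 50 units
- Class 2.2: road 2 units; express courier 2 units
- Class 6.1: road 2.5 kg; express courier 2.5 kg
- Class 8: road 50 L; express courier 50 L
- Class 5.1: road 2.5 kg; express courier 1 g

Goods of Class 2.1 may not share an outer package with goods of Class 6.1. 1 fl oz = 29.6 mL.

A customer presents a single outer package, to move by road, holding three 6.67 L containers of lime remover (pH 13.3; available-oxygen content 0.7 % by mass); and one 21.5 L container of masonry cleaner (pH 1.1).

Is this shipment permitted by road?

Yes

The lime remover has pH 13.3, which is ≥ 12, so it is Class 8 (Corrosive).
The masonry cleaner has pH 1.1, which is ≤ 1.5, so it is Class 8 (Corrosive).
Class 8 net quantity: (three 6.67 L containers = 20.01 L) + 21.5 L = 41.51 L.
41.51 L is within the road limit of 50 L for Class 8.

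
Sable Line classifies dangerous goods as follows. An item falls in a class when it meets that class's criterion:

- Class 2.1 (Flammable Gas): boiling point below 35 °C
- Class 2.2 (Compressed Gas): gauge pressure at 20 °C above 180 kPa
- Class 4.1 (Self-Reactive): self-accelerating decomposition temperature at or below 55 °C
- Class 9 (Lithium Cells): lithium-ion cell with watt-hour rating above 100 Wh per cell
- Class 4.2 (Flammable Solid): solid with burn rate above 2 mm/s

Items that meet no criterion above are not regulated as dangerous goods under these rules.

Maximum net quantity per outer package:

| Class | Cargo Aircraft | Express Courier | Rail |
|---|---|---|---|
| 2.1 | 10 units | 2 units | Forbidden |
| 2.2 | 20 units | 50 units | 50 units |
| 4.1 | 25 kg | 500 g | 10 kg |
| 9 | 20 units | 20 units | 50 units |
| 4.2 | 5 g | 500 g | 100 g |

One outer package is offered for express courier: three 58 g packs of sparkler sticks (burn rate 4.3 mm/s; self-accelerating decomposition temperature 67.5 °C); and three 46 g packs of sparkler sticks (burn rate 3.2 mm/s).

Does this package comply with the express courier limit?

The sparkler sticks have burn rate 4.3 mm/s, which is > 2 mm/s, so they are Class 4.2 (Flammable Solid).
Sparkler sticks: burn rate 3.2 mm/s > 2 mm/s → Class 4.2 (Flammable Solid).
Class 4.2 net quantity: (three 58 g packs = 174 g) + (three 46 g packs = 138 g) = 312 g.
That is within the Class 4.2 express courier limit of 500 g.

Yes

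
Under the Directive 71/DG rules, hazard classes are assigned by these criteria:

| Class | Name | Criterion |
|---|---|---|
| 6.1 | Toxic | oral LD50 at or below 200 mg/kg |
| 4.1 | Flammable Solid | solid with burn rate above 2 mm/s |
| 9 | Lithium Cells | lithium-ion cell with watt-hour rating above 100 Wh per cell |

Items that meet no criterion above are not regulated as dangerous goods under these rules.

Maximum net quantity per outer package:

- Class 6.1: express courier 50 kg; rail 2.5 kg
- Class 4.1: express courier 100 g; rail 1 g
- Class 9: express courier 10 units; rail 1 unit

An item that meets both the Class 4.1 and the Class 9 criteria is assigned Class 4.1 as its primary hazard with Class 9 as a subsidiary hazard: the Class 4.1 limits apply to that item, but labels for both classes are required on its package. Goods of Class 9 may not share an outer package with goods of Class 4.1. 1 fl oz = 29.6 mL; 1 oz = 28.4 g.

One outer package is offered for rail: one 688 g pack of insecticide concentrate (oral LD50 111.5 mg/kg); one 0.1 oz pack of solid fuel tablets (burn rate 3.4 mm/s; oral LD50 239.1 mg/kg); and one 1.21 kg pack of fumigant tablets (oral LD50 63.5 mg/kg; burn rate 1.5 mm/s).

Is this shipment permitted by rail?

No

Oral LD50 111.5 mg/kg meets the Class 6.1 criterion (Toxic), so the insecticide concentrate is Class 6.1.
With burn rate 3.4 mm/s (> 2 mm/s), the solid fuel tablets fall in Class 4.1.
With oral LD50 63.5 mg/kg (≤ 200 mg/kg), the fumigant tablets fall in Class 6.1.
Class 6.1 net quantity: 688 g + 1.21 kg = 1.898 kg.
1.898 kg is within the rail limit of 2.5 kg for Class 6.1.
Class 4.1 quantity: one 0.1 oz pack = 2.84 g.
2.84 g > 1 g (rail limit, Class 4.1) — over the limit.
The segregation rule (Class 9 with Class 4.1) does not apply to Class 6.1 with Class 4.1.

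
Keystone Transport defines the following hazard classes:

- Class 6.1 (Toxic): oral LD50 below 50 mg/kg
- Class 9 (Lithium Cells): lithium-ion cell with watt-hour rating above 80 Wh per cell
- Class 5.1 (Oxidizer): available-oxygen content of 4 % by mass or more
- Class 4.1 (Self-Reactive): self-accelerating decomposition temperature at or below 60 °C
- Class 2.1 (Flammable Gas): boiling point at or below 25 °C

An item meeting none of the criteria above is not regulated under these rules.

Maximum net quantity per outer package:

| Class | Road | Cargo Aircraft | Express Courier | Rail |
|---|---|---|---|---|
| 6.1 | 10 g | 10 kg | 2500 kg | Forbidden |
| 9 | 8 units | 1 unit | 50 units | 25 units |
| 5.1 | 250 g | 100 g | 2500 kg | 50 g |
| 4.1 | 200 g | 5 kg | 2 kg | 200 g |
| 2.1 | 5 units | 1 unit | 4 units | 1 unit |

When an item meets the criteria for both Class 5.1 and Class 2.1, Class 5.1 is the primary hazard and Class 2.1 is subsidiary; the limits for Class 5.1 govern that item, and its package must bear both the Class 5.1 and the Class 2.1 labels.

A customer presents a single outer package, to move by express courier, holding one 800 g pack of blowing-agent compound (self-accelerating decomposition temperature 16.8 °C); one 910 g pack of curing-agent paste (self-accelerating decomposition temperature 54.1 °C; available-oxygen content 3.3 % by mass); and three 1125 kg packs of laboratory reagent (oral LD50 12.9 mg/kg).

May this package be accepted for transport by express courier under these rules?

Self-accelerating decomposition temperature 16.8 °C meets the Class 4.1 criterion (Self-Reactive), so the blowing-agent compound is Class 4.1.
With self-accelerating decomposition temperature 54.1 °C (≤ 60 °C), the curing-agent paste falls in Class 4.1.
Oral LD50 12.9 mg/kg meets the Class 6.1 criterion (Toxic), so the laboratory reagent is Class 6.1.
Class 4.1 net quantity: 800 g + 910 g = 1.71 kg.
1.71 kg is within the express courier limit of 2 kg for Class 4.1.
Class 6.1 quantity: three 1125 kg packs = 3375 kg.
3375 kg > 2500 kg (express courier limit, Class 6.1) — over the limit.

No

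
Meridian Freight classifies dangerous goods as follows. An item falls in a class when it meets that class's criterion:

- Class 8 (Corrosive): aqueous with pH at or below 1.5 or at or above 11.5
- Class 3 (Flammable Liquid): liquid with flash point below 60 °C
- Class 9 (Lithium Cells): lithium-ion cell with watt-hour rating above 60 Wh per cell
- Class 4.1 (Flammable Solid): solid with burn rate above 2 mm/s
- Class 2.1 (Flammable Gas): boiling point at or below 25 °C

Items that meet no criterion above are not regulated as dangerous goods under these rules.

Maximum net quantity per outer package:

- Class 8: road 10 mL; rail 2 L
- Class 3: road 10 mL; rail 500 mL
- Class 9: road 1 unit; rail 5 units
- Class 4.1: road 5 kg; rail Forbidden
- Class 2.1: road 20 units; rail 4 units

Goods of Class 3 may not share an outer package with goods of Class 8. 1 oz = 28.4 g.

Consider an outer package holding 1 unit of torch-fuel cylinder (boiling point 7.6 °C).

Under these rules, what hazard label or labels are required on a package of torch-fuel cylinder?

Class 2.1

The torch-fuel cylinder has boiling point 7.6 °C, which is ≤ 25 °C, so it is Class 2.1 (Flammable Gas).
Only the Class 2.1 label is required.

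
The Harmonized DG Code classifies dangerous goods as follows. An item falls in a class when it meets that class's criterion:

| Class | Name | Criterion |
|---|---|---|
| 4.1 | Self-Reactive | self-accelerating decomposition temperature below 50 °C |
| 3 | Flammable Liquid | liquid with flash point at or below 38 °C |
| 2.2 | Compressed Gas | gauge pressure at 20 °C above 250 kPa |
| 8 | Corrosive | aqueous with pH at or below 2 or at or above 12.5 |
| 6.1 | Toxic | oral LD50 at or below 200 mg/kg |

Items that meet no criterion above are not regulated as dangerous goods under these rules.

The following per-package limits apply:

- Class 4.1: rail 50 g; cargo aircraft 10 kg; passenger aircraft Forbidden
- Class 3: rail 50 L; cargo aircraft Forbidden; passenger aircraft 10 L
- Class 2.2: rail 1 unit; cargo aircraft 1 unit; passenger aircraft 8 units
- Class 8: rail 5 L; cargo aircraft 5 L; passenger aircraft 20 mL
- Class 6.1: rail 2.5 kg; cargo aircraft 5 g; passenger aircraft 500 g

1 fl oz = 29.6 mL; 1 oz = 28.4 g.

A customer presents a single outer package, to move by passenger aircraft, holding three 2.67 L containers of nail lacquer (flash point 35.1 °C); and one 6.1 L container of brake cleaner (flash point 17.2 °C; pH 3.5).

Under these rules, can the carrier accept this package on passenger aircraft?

Nail lacquer: flash point 35.1 °C ≤ 38 °C → Class 3 (Flammable Liquid).
The brake cleaner has flash point 17.2 °C, which is ≤ 38 °C, so it is Class 3 (Flammable Liquid).
Class 3 net quantity: (three 2.67 L containers = 8.01 L) + 6.1 L = 14.11 L.
14.11 L > 10 L (passenger aircraft limit, Class 3) — over the limit.

No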